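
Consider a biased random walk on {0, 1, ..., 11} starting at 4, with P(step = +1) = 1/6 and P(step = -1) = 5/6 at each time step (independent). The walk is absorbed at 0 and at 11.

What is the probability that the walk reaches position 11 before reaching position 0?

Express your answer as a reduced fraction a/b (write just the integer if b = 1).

Answer: 156/12207031

Derivation:
Biased walk: p = 1/6, q = 5/6, r = q/p = 5
Gambler's ruin: P(hit 11 before 0 | start at 4) = (1 - r^a)/(1 - r^N)
r^4 = 625; r^11 = 48828125
P = (1 - 625) / (1 - 48828125) = -624 / -48828124 = 156/12207031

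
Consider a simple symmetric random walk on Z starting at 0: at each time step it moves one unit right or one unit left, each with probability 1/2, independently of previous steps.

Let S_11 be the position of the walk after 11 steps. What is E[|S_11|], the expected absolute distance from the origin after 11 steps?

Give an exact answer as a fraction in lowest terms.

S_11 takes values m ≡ 1 (mod 2) with |m| ≤ 11; P(S_11=m) = C(11,(11+m)/2)/2^11.
Total paths: 2^11 = 2048
Distribution: P(S=-11)=1/2048, P(S=-9)=11/2048, P(S=-7)=55/2048, P(S=-5)=165/2048, P(S=-3)=330/2048, P(S=-1)=462/2048, P(S=1)=462/2048, P(S=3)=330/2048, P(S=5)=165/2048, P(S=7)=55/2048, P(S=9)=11/2048, P(S=11)=1/2048
E[|S_11|] = Σ_m |m|·P(S_11=m) = 5544/2048 = 693/256

Answer: 693/256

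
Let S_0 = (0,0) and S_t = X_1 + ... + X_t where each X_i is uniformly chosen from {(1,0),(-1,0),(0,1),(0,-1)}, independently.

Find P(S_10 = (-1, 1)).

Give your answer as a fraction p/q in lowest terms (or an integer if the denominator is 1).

Let h be the number of horizontal steps (so 10-h are vertical). To end at (-1,1) need (h-1)/2 right-steps and ((10-h)+1)/2 up-steps.
Sum over h with 1 ≤ h ≤ 9, h ≡ 1 (mod 2), 10-h ≡ 1 (mod 2):
h=1: C(10,1)·C(1,0)·C(9,5) = 10·1·126 = 1260
h=3: C(10,3)·C(3,1)·C(7,4) = 120·3·35 = 12600
h=5: C(10,5)·C(5,2)·C(5,3) = 252·10·10 = 25200
h=7: C(10,7)·C(7,3)·C(3,2) = 120·35·3 = 12600
h=9: C(10,9)·C(9,4)·C(1,1) = 10·126·1 = 1260
Total favorable: 52920
Total paths: 4^10 = 1048576
P = 52920/1048576 = 6615/131072

Answer: 6615/131072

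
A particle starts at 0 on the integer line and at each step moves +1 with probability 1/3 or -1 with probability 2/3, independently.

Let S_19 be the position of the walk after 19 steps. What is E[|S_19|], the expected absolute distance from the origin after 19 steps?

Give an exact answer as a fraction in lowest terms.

Answer: 2556256903/387420489

Derivation:
S_19 takes values m ≡ 1 (mod 2) with |m| ≤ 19; P(S_19=m) = C(19,(19+m)/2) · (1/3)^((19+m)/2) · (2/3)^((19-m)/2).
Distribution: P(S=-19)=524288/1162261467, P(S=-17)=4980736/1162261467, P(S=-15)=2490368/129140163, P(S=-13)=21168128/387420489, P(S=-11)=42336256/387420489, P(S=-9)=21168128/129140163, P(S=-7)=74088448/387420489, P(S=-5)=68796416/387420489, P(S=-3)=17199104/129140163, P(S=-1)=94595072/1162261467, P(S=1)=47297536/1162261467, P(S=3)=2149888/129140163, P(S=5)=2149888/387420489, P(S=7)=578816/387420489, P(S=9)=41344/129140163, P(S=11)=20672/387420489, P(S=13)=2584/387420489, P(S=15)=76/129140163, P(S=17)=38/1162261467, P(S=19)=1/1162261467
E[|S_19|] = Σ_m |m|·P(S_19=m) = 2556256903/387420489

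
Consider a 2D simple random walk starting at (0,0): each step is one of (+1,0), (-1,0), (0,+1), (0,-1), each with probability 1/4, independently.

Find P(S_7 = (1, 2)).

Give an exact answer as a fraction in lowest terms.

Answer: 735/16384

Derivation:
Let h be the number of horizontal steps (so 7-h are vertical). To end at (1,2) need (h+1)/2 right-steps and ((7-h)+2)/2 up-steps.
Sum over h with 1 ≤ h ≤ 5, h ≡ 1 (mod 2), 7-h ≡ 0 (mod 2):
h=1: C(7,1)·C(1,1)·C(6,4) = 7·1·15 = 105
h=3: C(7,3)·C(3,2)·C(4,3) = 35·3·4 = 420
h=5: C(7,5)·C(5,3)·C(2,2) = 21·10·1 = 210
Total favorable: 735
Total paths: 4^7 = 16384
P = 735/16384 = 735/16384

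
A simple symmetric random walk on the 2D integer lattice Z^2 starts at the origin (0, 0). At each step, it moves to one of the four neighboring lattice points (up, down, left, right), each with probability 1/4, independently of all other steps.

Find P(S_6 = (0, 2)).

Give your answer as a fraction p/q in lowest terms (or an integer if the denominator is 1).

Let h be the number of horizontal steps (so 6-h are vertical). To end at (0,2) need (h+0)/2 right-steps and ((6-h)+2)/2 up-steps.
Sum over h with 0 ≤ h ≤ 4, h ≡ 0 (mod 2), 6-h ≡ 0 (mod 2):
h=0: C(6,0)·C(0,0)·C(6,4) = 1·1·15 = 15
h=2: C(6,2)·C(2,1)·C(4,3) = 15·2·4 = 120
h=4: C(6,4)·C(4,2)·C(2,2) = 15·6·1 = 90
Total favorable: 225
Total paths: 4^6 = 4096
P = 225/4096 = 225/4096

Answer: 225/4096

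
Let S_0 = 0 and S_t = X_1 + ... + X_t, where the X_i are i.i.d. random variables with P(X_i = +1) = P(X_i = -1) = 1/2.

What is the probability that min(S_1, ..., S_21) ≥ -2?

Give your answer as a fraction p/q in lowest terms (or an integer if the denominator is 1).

Answer: 499681/1048576

Derivation:
Let f(t,s) = #length-t paths at position s with S_1..S_t all ≥ -2.
f(t,s) = f(t-1,s-1) + f(t-1,s+1) for s ≥ -2; f(t,s) = 0 for s < -2.
t=0: f(0,0)=1
t=1: f(1,-1)=1 f(1,1)=1
t=2: f(2,-2)=1 f(2,0)=2 f(2,2)=1
t=3: f(3,-1)=3 f(3,1)=3 f(3,3)=1
t=4: f(4,-2)=3 f(4,0)=6 f(4,2)=4 f(4,4)=1
t=5: f(5,-1)=9 f(5,1)=10 f(5,3)=5 f(5,5)=1
t=6: f(6,-2)=9 f(6,0)=19 f(6,2)=15 f(6,4)=6 f(6,6)=1
t=7: f(7,-1)=28 f(7,1)=34 f(7,3)=21 f(7,5)=7 f(7,7)=1
t=8: f(8,-2)=28 f(8,0)=62 f(8,2)=55 f(8,4)=28 f(8,6)=8 f(8,8)=1
t=9: f(9,-1)=90 f(9,1)=117 f(9,3)=83 f(9,5)=36 f(9,7)=9 f(9,9)=1
t=10: f(10,-2)=90 f(10,0)=207 f(10,2)=200 f(10,4)=119 f(10,6)=45 f(10,8)=10 f(10,10)=1
t=11: f(11,-1)=297 f(11,1)=407 f(11,3)=319 f(11,5)=164 f(11,7)=55 f(11,9)=11 f(11,11)=1
t=12: f(12,-2)=297 f(12,0)=704 f(12,2)=726 f(12,4)=483 f(12,6)=219 f(12,8)=66 f(12,10)=12 f(12,12)=1
t=13: f(13,-1)=1001 f(13,1)=1430 f(13,3)=1209 f(13,5)=702 f(13,7)=285 f(13,9)=78 f(13,11)=13 f(13,13)=1
t=14: f(14,-2)=1001 f(14,0)=2431 f(14,2)=2639 f(14,4)=1911 f(14,6)=987 f(14,8)=363 f(14,10)=91 f(14,12)=14 f(14,14)=1
t=15: f(15,-1)=3432 f(15,1)=5070 f(15,3)=4550 f(15,5)=2898 f(15,7)=1350 f(15,9)=454 f(15,11)=105 f(15,13)=15 f(15,15)=1
t=16: f(16,-2)=3432 f(16,0)=8502 f(16,2)=9620 f(16,4)=7448 f(16,6)=4248 f(16,8)=1804 f(16,10)=559 f(16,12)=120 f(16,14)=16 f(16,16)=1
t=17: f(17,-1)=11934 f(17,1)=18122 f(17,3)=17068 f(17,5)=11696 f(17,7)=6052 f(17,9)=2363 f(17,11)=679 f(17,13)=136 f(17,15)=17 f(17,17)=1
t=18: f(18,-2)=11934 f(18,0)=30056 f(18,2)=35190 f(18,4)=28764 f(18,6)=17748 f(18,8)=8415 f(18,10)=3042 f(18,12)=815 f(18,14)=153 f(18,16)=18 f(18,18)=1
t=19: f(19,-1)=41990 f(19,1)=65246 f(19,3)=63954 f(19,5)=46512 f(19,7)=26163 f(19,9)=11457 f(19,11)=3857 f(19,13)=968 f(19,15)=171 f(19,17)=19 f(19,19)=1
t=20: f(20,-2)=41990 f(20,0)=107236 f(20,2)=129200 f(20,4)=110466 f(20,6)=72675 f(20,8)=37620 f(20,10)=15314 f(20,12)=4825 f(20,14)=1139 f(20,16)=190 f(20,18)=20 f(20,20)=1
t=21: f(21,-1)=149226 f(21,1)=236436 f(21,3)=239666 f(21,5)=183141 f(21,7)=110295 f(21,9)=52934 f(21,11)=20139 f(21,13)=5964 f(21,15)=1329 f(21,17)=210 f(21,19)=21 f(21,21)=1
Σ_s f(21,s) = 999362
P = 999362/2097152 = 499681/1048576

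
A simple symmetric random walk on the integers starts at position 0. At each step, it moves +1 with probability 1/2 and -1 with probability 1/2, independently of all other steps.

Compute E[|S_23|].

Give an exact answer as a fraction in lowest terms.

S_23 takes values m ≡ 1 (mod 2) with |m| ≤ 23; P(S_23=m) = C(23,(23+m)/2)/2^23.
Total paths: 2^23 = 8388608
Distribution: P(S=-23)=1/8388608, P(S=-21)=23/8388608, P(S=-19)=253/8388608, P(S=-17)=1771/8388608, P(S=-15)=8855/8388608, P(S=-13)=33649/8388608, P(S=-11)=100947/8388608, P(S=-9)=245157/8388608, P(S=-7)=490314/8388608, P(S=-5)=817190/8388608, P(S=-3)=1144066/8388608, P(S=-1)=1352078/8388608, P(S=1)=1352078/8388608, P(S=3)=1144066/8388608, P(S=5)=817190/8388608, P(S=7)=490314/8388608, P(S=9)=245157/8388608, P(S=11)=100947/8388608, P(S=13)=33649/8388608, P(S=15)=8855/8388608, P(S=17)=1771/8388608, P(S=19)=253/8388608, P(S=21)=23/8388608, P(S=23)=1/8388608
E[|S_23|] = Σ_m |m|·P(S_23=m) = 32449872/8388608 = 2028117/524288

Answer: 2028117/524288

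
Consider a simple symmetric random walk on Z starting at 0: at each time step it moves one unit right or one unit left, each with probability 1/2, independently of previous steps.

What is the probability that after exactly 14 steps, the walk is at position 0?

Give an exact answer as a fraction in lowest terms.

Answer: 429/2048

Derivation:
To return to 0 after 14 steps: need exactly 7 steps of +1 and 7 of -1.
Favorable paths: C(14,7) = 3432
Total paths: 2^14 = 16384
P = 3432/16384 = 429/2048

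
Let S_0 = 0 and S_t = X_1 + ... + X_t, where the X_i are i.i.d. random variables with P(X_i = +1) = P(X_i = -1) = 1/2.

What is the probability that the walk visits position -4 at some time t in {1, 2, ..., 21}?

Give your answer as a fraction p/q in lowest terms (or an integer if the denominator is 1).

Count via complement. Let g(t,s) = #length-t paths at position s with S_1..S_t all ≠ -4.
g(t,s) = g(t-1,s-1) + g(t-1,s+1) for s ≠ -4; g(t,-4) = 0.
t=0: g(0,0)=1
t=1: g(1,-1)=1 g(1,1)=1
t=2: g(2,-2)=1 g(2,0)=2 g(2,2)=1
t=3: g(3,-3)=1 g(3,-1)=3 g(3,1)=3 g(3,3)=1
t=4: g(4,-2)=4 g(4,0)=6 g(4,2)=4 g(4,4)=1
t=5: g(5,-3)=4 g(5,-1)=10 g(5,1)=10 g(5,3)=5 g(5,5)=1
t=6: g(6,-2)=14 g(6,0)=20 g(6,2)=15 g(6,4)=6 g(6,6)=1
t=7: g(7,-3)=14 g(7,-1)=34 g(7,1)=35 g(7,3)=21 g(7,5)=7 g(7,7)=1
t=8: g(8,-2)=48 g(8,0)=69 g(8,2)=56 g(8,4)=28 g(8,6)=8 g(8,8)=1
t=9: g(9,-3)=48 g(9,-1)=117 g(9,1)=125 g(9,3)=84 g(9,5)=36 g(9,7)=9 g(9,9)=1
t=10: g(10,-2)=165 g(10,0)=242 g(10,2)=209 g(10,4)=120 g(10,6)=45 g(10,8)=10 g(10,10)=1
t=11: g(11,-3)=165 g(11,-1)=407 g(11,1)=451 g(11,3)=329 g(11,5)=165 g(11,7)=55 g(11,9)=11 g(11,11)=1
t=12: g(12,-2)=572 g(12,0)=858 g(12,2)=780 g(12,4)=494 g(12,6)=220 g(12,8)=66 g(12,10)=12 g(12,12)=1
t=13: g(13,-3)=572 g(13,-1)=1430 g(13,1)=1638 g(13,3)=1274 g(13,5)=714 g(13,7)=286 g(13,9)=78 g(13,11)=13 g(13,13)=1
t=14: g(14,-2)=2002 g(14,0)=3068 g(14,2)=2912 g(14,4)=1988 g(14,6)=1000 g(14,8)=364 g(14,10)=91 g(14,12)=14 g(14,14)=1
t=15: g(15,-3)=2002 g(15,-1)=5070 g(15,1)=5980 g(15,3)=4900 g(15,5)=2988 g(15,7)=1364 g(15,9)=455 g(15,11)=105 g(15,13)=15 g(15,15)=1
t=16: g(16,-2)=7072 g(16,0)=11050 g(16,2)=10880 g(16,4)=7888 g(16,6)=4352 g(16,8)=1819 g(16,10)=560 g(16,12)=120 g(16,14)=16 g(16,16)=1
t=17: g(17,-3)=7072 g(17,-1)=18122 g(17,1)=21930 g(17,3)=18768 g(17,5)=12240 g(17,7)=6171 g(17,9)=2379 g(17,11)=680 g(17,13)=136 g(17,15)=17 g(17,17)=1
t=18: g(18,-2)=25194 g(18,0)=40052 g(18,2)=40698 g(18,4)=31008 g(18,6)=18411 g(18,8)=8550 g(18,10)=3059 g(18,12)=816 g(18,14)=153 g(18,16)=18 g(18,18)=1
t=19: g(19,-3)=25194 g(19,-1)=65246 g(19,1)=80750 g(19,3)=71706 g(19,5)=49419 g(19,7)=26961 g(19,9)=11609 g(19,11)=3875 g(19,13)=969 g(19,15)=171 g(19,17)=19 g(19,19)=1
t=20: g(20,-2)=90440 g(20,0)=145996 g(20,2)=152456 g(20,4)=121125 g(20,6)=76380 g(20,8)=38570 g(20,10)=15484 g(20,12)=4844 g(20,14)=1140 g(20,16)=190 g(20,18)=20 g(20,20)=1
t=21: g(21,-3)=90440 g(21,-1)=236436 g(21,1)=298452 g(21,3)=273581 g(21,5)=197505 g(21,7)=114950 g(21,9)=54054 g(21,11)=20328 g(21,13)=5984 g(21,15)=1330 g(21,17)=210 g(21,19)=21 g(21,21)=1
Paths never hitting -4: Σ_s g(21,s) = 1293292
Paths hitting -4: 2^21 - 1293292 = 803860
P = 803860/2097152 = 200965/524288

Answer: 200965/524288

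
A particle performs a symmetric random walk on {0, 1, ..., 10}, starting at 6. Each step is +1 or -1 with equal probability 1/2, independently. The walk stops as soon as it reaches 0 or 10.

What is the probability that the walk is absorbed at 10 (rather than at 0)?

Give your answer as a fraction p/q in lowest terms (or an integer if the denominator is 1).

Symmetric walk (p = 1/2): the harmonic-function argument gives P(hit 10 before 0 | start at 6) = a/N.
P = 6/10 = 3/5

Answer: 3/5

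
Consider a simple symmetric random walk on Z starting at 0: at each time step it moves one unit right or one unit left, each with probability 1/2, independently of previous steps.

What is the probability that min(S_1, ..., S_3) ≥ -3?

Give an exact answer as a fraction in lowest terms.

Answer: 1

Derivation:
Let f(t,s) = #length-t paths at position s with S_1..S_t all ≥ -3.
f(t,s) = f(t-1,s-1) + f(t-1,s+1) for s ≥ -3; f(t,s) = 0 for s < -3.
t=0: f(0,0)=1
t=1: f(1,-1)=1 f(1,1)=1
t=2: f(2,-2)=1 f(2,0)=2 f(2,2)=1
t=3: f(3,-3)=1 f(3,-1)=3 f(3,1)=3 f(3,3)=1
Σ_s f(3,s) = 8
P = 8/8 = 1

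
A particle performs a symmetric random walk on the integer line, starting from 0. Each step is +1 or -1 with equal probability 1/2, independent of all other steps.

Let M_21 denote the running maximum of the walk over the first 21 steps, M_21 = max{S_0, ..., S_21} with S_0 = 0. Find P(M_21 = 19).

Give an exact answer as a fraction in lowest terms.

Answer: 21/2097152

Derivation:
Let M_21 = max(S_0,...,S_21). Use the reflection principle: for j ≥ 1, #{paths with M_21 ≥ j} = #{S_21 ≥ j} + #{S_21 ≥ j+1}.
By reflection, #{M_21 ≥ 19} = #{S_21 ≥ 19} + #{S_21 ≥ 20} = 22 + 1 = 23.
#{M_21 ≥ 20} = #{S_21 ≥ 20} + #{S_21 ≥ 21} = 1 + 1 = 2.
#{M_21 = 19} = 23 - 2 = 21.
P(M_21 = 19) = 21/2097152 = 21/2097152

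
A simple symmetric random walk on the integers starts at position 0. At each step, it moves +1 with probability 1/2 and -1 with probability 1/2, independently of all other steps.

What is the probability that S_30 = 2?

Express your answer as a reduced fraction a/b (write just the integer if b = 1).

Answer: 145422675/1073741824

Derivation:
To reach position 2 after 30 steps: need 16 steps of +1 and 14 of -1.
Favorable paths: C(30,16) = 145422675
Total paths: 2^30 = 1073741824
P = 145422675/1073741824 = 145422675/1073741824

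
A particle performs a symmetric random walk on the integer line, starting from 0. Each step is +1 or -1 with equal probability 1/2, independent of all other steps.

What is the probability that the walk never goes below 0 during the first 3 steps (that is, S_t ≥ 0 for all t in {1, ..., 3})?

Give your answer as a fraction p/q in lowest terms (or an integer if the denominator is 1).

Let f(t,s) = #length-t paths at position s with S_1..S_t all ≥ 0.
f(t,s) = f(t-1,s-1) + f(t-1,s+1) for s ≥ 0; f(t,s) = 0 for s < 0.
t=0: f(0,0)=1
t=1: f(1,1)=1
t=2: f(2,0)=1 f(2,2)=1
t=3: f(3,1)=2 f(3,3)=1
Σ_s f(3,s) = 3
P = 3/8 = 3/8

Answer: 3/8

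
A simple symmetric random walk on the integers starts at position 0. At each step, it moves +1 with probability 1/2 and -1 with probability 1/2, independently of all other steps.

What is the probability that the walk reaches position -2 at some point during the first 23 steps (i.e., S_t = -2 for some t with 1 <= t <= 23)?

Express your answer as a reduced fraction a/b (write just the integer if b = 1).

Answer: 1421113/2097152

Derivation:
Count via complement. Let g(t,s) = #length-t paths at position s with S_1..S_t all ≠ -2.
g(t,s) = g(t-1,s-1) + g(t-1,s+1) for s ≠ -2; g(t,-2) = 0.
t=0: g(0,0)=1
t=1: g(1,-1)=1 g(1,1)=1
t=2: g(2,0)=2 g(2,2)=1
t=3: g(3,-1)=2 g(3,1)=3 g(3,3)=1
t=4: g(4,0)=5 g(4,2)=4 g(4,4)=1
t=5: g(5,-1)=5 g(5,1)=9 g(5,3)=5 g(5,5)=1
t=6: g(6,0)=14 g(6,2)=14 g(6,4)=6 g(6,6)=1
t=7: g(7,-1)=14 g(7,1)=28 g(7,3)=20 g(7,5)=7 g(7,7)=1
t=8: g(8,0)=42 g(8,2)=48 g(8,4)=27 g(8,6)=8 g(8,8)=1
t=9: g(9,-1)=42 g(9,1)=90 g(9,3)=75 g(9,5)=35 g(9,7)=9 g(9,9)=1
t=10: g(10,0)=132 g(10,2)=165 g(10,4)=110 g(10,6)=44 g(10,8)=10 g(10,10)=1
t=11: g(11,-1)=132 g(11,1)=297 g(11,3)=275 g(11,5)=154 g(11,7)=54 g(11,9)=11 g(11,11)=1
t=12: g(12,0)=429 g(12,2)=572 g(12,4)=429 g(12,6)=208 g(12,8)=65 g(12,10)=12 g(12,12)=1
t=13: g(13,-1)=429 g(13,1)=1001 g(13,3)=1001 g(13,5)=637 g(13,7)=273 g(13,9)=77 g(13,11)=13 g(13,13)=1
t=14: g(14,0)=1430 g(14,2)=2002 g(14,4)=1638 g(14,6)=910 g(14,8)=350 g(14,10)=90 g(14,12)=14 g(14,14)=1
t=15: g(15,-1)=1430 g(15,1)=3432 g(15,3)=3640 g(15,5)=2548 g(15,7)=1260 g(15,9)=440 g(15,11)=104 g(15,13)=15 g(15,15)=1
t=16: g(16,0)=4862 g(16,2)=7072 g(16,4)=6188 g(16,6)=3808 g(16,8)=1700 g(16,10)=544 g(16,12)=119 g(16,14)=16 g(16,16)=1
t=17: g(17,-1)=4862 g(17,1)=11934 g(17,3)=13260 g(17,5)=9996 g(17,7)=5508 g(17,9)=2244 g(17,11)=663 g(17,13)=135 g(17,15)=17 g(17,17)=1
t=18: g(18,0)=16796 g(18,2)=25194 g(18,4)=23256 g(18,6)=15504 g(18,8)=7752 g(18,10)=2907 g(18,12)=798 g(18,14)=152 g(18,16)=18 g(18,18)=1
t=19: g(19,-1)=16796 g(19,1)=41990 g(19,3)=48450 g(19,5)=38760 g(19,7)=23256 g(19,9)=10659 g(19,11)=3705 g(19,13)=950 g(19,15)=170 g(19,17)=19 g(19,19)=1
t=20: g(20,0)=58786 g(20,2)=90440 g(20,4)=87210 g(20,6)=62016 g(20,8)=33915 g(20,10)=14364 g(20,12)=4655 g(20,14)=1120 g(20,16)=189 g(20,18)=20 g(20,20)=1
t=21: g(21,-1)=58786 g(21,1)=149226 g(21,3)=177650 g(21,5)=149226 g(21,7)=95931 g(21,9)=48279 g(21,11)=19019 g(21,13)=5775 g(21,15)=1309 g(21,17)=209 g(21,19)=21 g(21,21)=1
t=22: g(22,0)=208012 g(22,2)=326876 g(22,4)=326876 g(22,6)=245157 g(22,8)=144210 g(22,10)=67298 g(22,12)=24794 g(22,14)=7084 g(22,16)=1518 g(22,18)=230 g(22,20)=22 g(22,22)=1
t=23: g(23,-1)=208012 g(23,1)=534888 g(23,3)=653752 g(23,5)=572033 g(23,7)=389367 g(23,9)=211508 g(23,11)=92092 g(23,13)=31878 g(23,15)=8602 g(23,17)=1748 g(23,19)=252 g(23,21)=23 g(23,23)=1
Paths never hitting -2: Σ_s g(23,s) = 2704156
Paths hitting -2: 2^23 - 2704156 = 5684452
P = 5684452/8388608 = 1421113/2097152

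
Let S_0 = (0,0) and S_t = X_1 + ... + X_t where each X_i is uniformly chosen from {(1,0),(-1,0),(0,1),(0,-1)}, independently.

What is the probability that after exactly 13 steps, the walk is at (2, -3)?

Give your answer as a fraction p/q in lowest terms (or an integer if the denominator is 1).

Let h be the number of horizontal steps (so 13-h are vertical). To end at (2,-3) need (h+2)/2 right-steps and ((13-h)-3)/2 up-steps.
Sum over h with 2 ≤ h ≤ 10, h ≡ 0 (mod 2), 13-h ≡ 1 (mod 2):
h=2: C(13,2)·C(2,2)·C(11,4) = 78·1·330 = 25740
h=4: C(13,4)·C(4,3)·C(9,3) = 715·4·84 = 240240
h=6: C(13,6)·C(6,4)·C(7,2) = 1716·15·21 = 540540
h=8: C(13,8)·C(8,5)·C(5,1) = 1287·56·5 = 360360
h=10: C(13,10)·C(10,6)·C(3,0) = 286·210·1 = 60060
Total favorable: 1226940
Total paths: 4^13 = 67108864
P = 1226940/67108864 = 306735/16777216

Answer: 306735/16777216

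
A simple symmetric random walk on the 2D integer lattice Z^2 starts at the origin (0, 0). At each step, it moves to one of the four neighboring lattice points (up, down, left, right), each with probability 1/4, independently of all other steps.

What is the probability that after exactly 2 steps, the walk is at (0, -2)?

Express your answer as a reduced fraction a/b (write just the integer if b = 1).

Answer: 1/16

Derivation:
Let h be the number of horizontal steps (so 2-h are vertical). To end at (0,-2) need (h+0)/2 right-steps and ((2-h)-2)/2 up-steps.
Sum over h with 0 ≤ h ≤ 0, h ≡ 0 (mod 2), 2-h ≡ 0 (mod 2):
h=0: C(2,0)·C(0,0)·C(2,0) = 1·1·1 = 1
Total favorable: 1
Total paths: 4^2 = 16
P = 1/16 = 1/16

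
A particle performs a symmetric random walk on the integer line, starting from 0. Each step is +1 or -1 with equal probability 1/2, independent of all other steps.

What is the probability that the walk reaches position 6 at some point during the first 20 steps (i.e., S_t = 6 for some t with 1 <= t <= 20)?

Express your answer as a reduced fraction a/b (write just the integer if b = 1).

Count via complement. Let g(t,s) = #length-t paths at position s with S_1..S_t all ≠ 6.
g(t,s) = g(t-1,s-1) + g(t-1,s+1) for s ≠ 6; g(t,6) = 0.
t=0: g(0,0)=1
t=1: g(1,-1)=1 g(1,1)=1
t=2: g(2,-2)=1 g(2,0)=2 g(2,2)=1
t=3: g(3,-3)=1 g(3,-1)=3 g(3,1)=3 g(3,3)=1
t=4: g(4,-4)=1 g(4,-2)=4 g(4,0)=6 g(4,2)=4 g(4,4)=1
t=5: g(5,-5)=1 g(5,-3)=5 g(5,-1)=10 g(5,1)=10 g(5,3)=5 g(5,5)=1
t=6: g(6,-6)=1 g(6,-4)=6 g(6,-2)=15 g(6,0)=20 g(6,2)=15 g(6,4)=6
t=7: g(7,-7)=1 g(7,-5)=7 g(7,-3)=21 g(7,-1)=35 g(7,1)=35 g(7,3)=21 g(7,5)=6
t=8: g(8,-8)=1 g(8,-6)=8 g(8,-4)=28 g(8,-2)=56 g(8,0)=70 g(8,2)=56 g(8,4)=27
t=9: g(9,-9)=1 g(9,-7)=9 g(9,-5)=36 g(9,-3)=84 g(9,-1)=126 g(9,1)=126 g(9,3)=83 g(9,5)=27
t=10: g(10,-10)=1 g(10,-8)=10 g(10,-6)=45 g(10,-4)=120 g(10,-2)=210 g(10,0)=252 g(10,2)=209 g(10,4)=110
t=11: g(11,-11)=1 g(11,-9)=11 g(11,-7)=55 g(11,-5)=165 g(11,-3)=330 g(11,-1)=462 g(11,1)=461 g(11,3)=319 g(11,5)=110
t=12: g(12,-12)=1 g(12,-10)=12 g(12,-8)=66 g(12,-6)=220 g(12,-4)=495 g(12,-2)=792 g(12,0)=923 g(12,2)=780 g(12,4)=429
t=13: g(13,-13)=1 g(13,-11)=13 g(13,-9)=78 g(13,-7)=286 g(13,-5)=715 g(13,-3)=1287 g(13,-1)=1715 g(13,1)=1703 g(13,3)=1209 g(13,5)=429
t=14: g(14,-14)=1 g(14,-12)=14 g(14,-10)=91 g(14,-8)=364 g(14,-6)=1001 g(14,-4)=2002 g(14,-2)=3002 g(14,0)=3418 g(14,2)=2912 g(14,4)=1638
t=15: g(15,-15)=1 g(15,-13)=15 g(15,-11)=105 g(15,-9)=455 g(15,-7)=1365 g(15,-5)=3003 g(15,-3)=5004 g(15,-1)=6420 g(15,1)=6330 g(15,3)=4550 g(15,5)=1638
t=16: g(16,-16)=1 g(16,-14)=16 g(16,-12)=120 g(16,-10)=560 g(16,-8)=1820 g(16,-6)=4368 g(16,-4)=8007 g(16,-2)=11424 g(16,0)=12750 g(16,2)=10880 g(16,4)=6188
t=17: g(17,-17)=1 g(17,-15)=17 g(17,-13)=136 g(17,-11)=680 g(17,-9)=2380 g(17,-7)=6188 g(17,-5)=12375 g(17,-3)=19431 g(17,-1)=24174 g(17,1)=23630 g(17,3)=17068 g(17,5)=6188
t=18: g(18,-18)=1 g(18,-16)=18 g(18,-14)=153 g(18,-12)=816 g(18,-10)=3060 g(18,-8)=8568 g(18,-6)=18563 g(18,-4)=31806 g(18,-2)=43605 g(18,0)=47804 g(18,2)=40698 g(18,4)=23256
t=19: g(19,-19)=1 g(19,-17)=19 g(19,-15)=171 g(19,-13)=969 g(19,-11)=3876 g(19,-9)=11628 g(19,-7)=27131 g(19,-5)=50369 g(19,-3)=75411 g(19,-1)=91409 g(19,1)=88502 g(19,3)=63954 g(19,5)=23256
t=20: g(20,-20)=1 g(20,-18)=20 g(20,-16)=190 g(20,-14)=1140 g(20,-12)=4845 g(20,-10)=15504 g(20,-8)=38759 g(20,-6)=77500 g(20,-4)=125780 g(20,-2)=166820 g(20,0)=179911 g(20,2)=152456 g(20,4)=87210
Paths never hitting 6: Σ_s g(20,s) = 850136
Paths hitting 6: 2^20 - 850136 = 198440
P = 198440/1048576 = 24805/131072

Answer: 24805/131072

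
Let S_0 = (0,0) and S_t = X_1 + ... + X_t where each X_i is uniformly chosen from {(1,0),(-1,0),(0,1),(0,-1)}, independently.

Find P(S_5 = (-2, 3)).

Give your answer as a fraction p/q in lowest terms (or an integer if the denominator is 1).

Answer: 5/512

Derivation:
Let h be the number of horizontal steps (so 5-h are vertical). To end at (-2,3) need (h-2)/2 right-steps and ((5-h)+3)/2 up-steps.
Sum over h with 2 ≤ h ≤ 2, h ≡ 0 (mod 2), 5-h ≡ 1 (mod 2):
h=2: C(5,2)·C(2,0)·C(3,3) = 10·1·1 = 10
Total favorable: 10
Total paths: 4^5 = 1024
P = 10/1024 = 5/512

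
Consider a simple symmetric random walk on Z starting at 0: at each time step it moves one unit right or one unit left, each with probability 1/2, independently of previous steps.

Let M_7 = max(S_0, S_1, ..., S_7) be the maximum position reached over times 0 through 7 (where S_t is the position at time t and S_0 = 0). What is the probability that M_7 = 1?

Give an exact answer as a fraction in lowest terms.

Answer: 35/128

Derivation:
Let M_7 = max(S_0,...,S_7). Use the reflection principle: for j ≥ 1, #{paths with M_7 ≥ j} = #{S_7 ≥ j} + #{S_7 ≥ j+1}.
By reflection, #{M_7 ≥ 1} = #{S_7 ≥ 1} + #{S_7 ≥ 2} = 64 + 29 = 93.
#{M_7 ≥ 2} = #{S_7 ≥ 2} + #{S_7 ≥ 3} = 29 + 29 = 58.
#{M_7 = 1} = 93 - 58 = 35.
P(M_7 = 1) = 35/128 = 35/128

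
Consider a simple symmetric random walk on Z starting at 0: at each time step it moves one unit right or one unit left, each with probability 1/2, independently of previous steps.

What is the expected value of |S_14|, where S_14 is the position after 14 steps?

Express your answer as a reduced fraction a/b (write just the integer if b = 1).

S_14 takes values m ≡ 0 (mod 2) with |m| ≤ 14; P(S_14=m) = C(14,(14+m)/2)/2^14.
Total paths: 2^14 = 16384
Distribution: P(S=-14)=1/16384, P(S=-12)=14/16384, P(S=-10)=91/16384, P(S=-8)=364/16384, P(S=-6)=1001/16384, P(S=-4)=2002/16384, P(S=-2)=3003/16384, P(S=0)=3432/16384, P(S=2)=3003/16384, P(S=4)=2002/16384, P(S=6)=1001/16384, P(S=8)=364/16384, P(S=10)=91/16384, P(S=12)=14/16384, P(S=14)=1/16384
E[|S_14|] = Σ_m |m|·P(S_14=m) = 48048/16384 = 3003/1024

Answer: 3003/1024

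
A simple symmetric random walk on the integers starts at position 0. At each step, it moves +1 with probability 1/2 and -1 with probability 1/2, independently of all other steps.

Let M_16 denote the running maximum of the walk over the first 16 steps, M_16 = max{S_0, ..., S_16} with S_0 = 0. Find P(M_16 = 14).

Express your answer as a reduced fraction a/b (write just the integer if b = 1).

Let M_16 = max(S_0,...,S_16). Use the reflection principle: for j ≥ 1, #{paths with M_16 ≥ j} = #{S_16 ≥ j} + #{S_16 ≥ j+1}.
By reflection, #{M_16 ≥ 14} = #{S_16 ≥ 14} + #{S_16 ≥ 15} = 17 + 1 = 18.
#{M_16 ≥ 15} = #{S_16 ≥ 15} + #{S_16 ≥ 16} = 1 + 1 = 2.
#{M_16 = 14} = 18 - 2 = 16.
P(M_16 = 14) = 16/65536 = 1/4096

Answer: 1/4096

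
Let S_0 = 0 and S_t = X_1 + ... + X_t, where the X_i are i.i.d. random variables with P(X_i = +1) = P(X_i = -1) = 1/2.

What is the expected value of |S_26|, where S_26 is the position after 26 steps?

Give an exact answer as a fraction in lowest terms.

S_26 takes values m ≡ 0 (mod 2) with |m| ≤ 26; P(S_26=m) = C(26,(26+m)/2)/2^26.
Total paths: 2^26 = 67108864
Distribution: P(S=-26)=1/67108864, P(S=-24)=26/67108864, P(S=-22)=325/67108864, P(S=-20)=2600/67108864, P(S=-18)=14950/67108864, P(S=-16)=65780/67108864, P(S=-14)=230230/67108864, P(S=-12)=657800/67108864, P(S=-10)=1562275/67108864, P(S=-8)=3124550/67108864, P(S=-6)=5311735/67108864, P(S=-4)=7726160/67108864, P(S=-2)=9657700/67108864, P(S=0)=10400600/67108864, P(S=2)=9657700/67108864, P(S=4)=7726160/67108864, P(S=6)=5311735/67108864, P(S=8)=3124550/67108864, P(S=10)=1562275/67108864, P(S=12)=657800/67108864, P(S=14)=230230/67108864, P(S=16)=65780/67108864, P(S=18)=14950/67108864, P(S=20)=2600/67108864, P(S=22)=325/67108864, P(S=24)=26/67108864, P(S=26)=1/67108864
E[|S_26|] = Σ_m |m|·P(S_26=m) = 270415600/67108864 = 16900975/4194304

Answer: 16900975/4194304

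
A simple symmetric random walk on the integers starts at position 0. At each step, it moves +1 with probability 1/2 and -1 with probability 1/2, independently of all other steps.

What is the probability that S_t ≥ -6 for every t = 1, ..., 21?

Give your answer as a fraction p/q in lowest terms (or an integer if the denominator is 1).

Answer: 227069/262144

Derivation:
Let f(t,s) = #length-t paths at position s with S_1..S_t all ≥ -6.
f(t,s) = f(t-1,s-1) + f(t-1,s+1) for s ≥ -6; f(t,s) = 0 for s < -6.
t=0: f(0,0)=1
t=1: f(1,-1)=1 f(1,1)=1
t=2: f(2,-2)=1 f(2,0)=2 f(2,2)=1
t=3: f(3,-3)=1 f(3,-1)=3 f(3,1)=3 f(3,3)=1
t=4: f(4,-4)=1 f(4,-2)=4 f(4,0)=6 f(4,2)=4 f(4,4)=1
t=5: f(5,-5)=1 f(5,-3)=5 f(5,-1)=10 f(5,1)=10 f(5,3)=5 f(5,5)=1
t=6: f(6,-6)=1 f(6,-4)=6 f(6,-2)=15 f(6,0)=20 f(6,2)=15 f(6,4)=6 f(6,6)=1
t=7: f(7,-5)=7 f(7,-3)=21 f(7,-1)=35 f(7,1)=35 f(7,3)=21 f(7,5)=7 f(7,7)=1
t=8: f(8,-6)=7 f(8,-4)=28 f(8,-2)=56 f(8,0)=70 f(8,2)=56 f(8,4)=28 f(8,6)=8 f(8,8)=1
t=9: f(9,-5)=35 f(9,-3)=84 f(9,-1)=126 f(9,1)=126 f(9,3)=84 f(9,5)=36 f(9,7)=9 f(9,9)=1
t=10: f(10,-6)=35 f(10,-4)=119 f(10,-2)=210 f(10,0)=252 f(10,2)=210 f(10,4)=120 f(10,6)=45 f(10,8)=10 f(10,10)=1
t=11: f(11,-5)=154 f(11,-3)=329 f(11,-1)=462 f(11,1)=462 f(11,3)=330 f(11,5)=165 f(11,7)=55 f(11,9)=11 f(11,11)=1
t=12: f(12,-6)=154 f(12,-4)=483 f(12,-2)=791 f(12,0)=924 f(12,2)=792 f(12,4)=495 f(12,6)=220 f(12,8)=66 f(12,10)=12 f(12,12)=1
t=13: f(13,-5)=637 f(13,-3)=1274 f(13,-1)=1715 f(13,1)=1716 f(13,3)=1287 f(13,5)=715 f(13,7)=286 f(13,9)=78 f(13,11)=13 f(13,13)=1
t=14: f(14,-6)=637 f(14,-4)=1911 f(14,-2)=2989 f(14,0)=3431 f(14,2)=3003 f(14,4)=2002 f(14,6)=1001 f(14,8)=364 f(14,10)=91 f(14,12)=14 f(14,14)=1
t=15: f(15,-5)=2548 f(15,-3)=4900 f(15,-1)=6420 f(15,1)=6434 f(15,3)=5005 f(15,5)=3003 f(15,7)=1365 f(15,9)=455 f(15,11)=105 f(15,13)=15 f(15,15)=1
t=16: f(16,-6)=2548 f(16,-4)=7448 f(16,-2)=11320 f(16,0)=12854 f(16,2)=11439 f(16,4)=8008 f(16,6)=4368 f(16,8)=1820 f(16,10)=560 f(16,12)=120 f(16,14)=16 f(16,16)=1
t=17: f(17,-5)=9996 f(17,-3)=18768 f(17,-1)=24174 f(17,1)=24293 f(17,3)=19447 f(17,5)=12376 f(17,7)=6188 f(17,9)=2380 f(17,11)=680 f(17,13)=136 f(17,15)=17 f(17,17)=1
t=18: f(18,-6)=9996 f(18,-4)=28764 f(18,-2)=42942 f(18,0)=48467 f(18,2)=43740 f(18,4)=31823 f(18,6)=18564 f(18,8)=8568 f(18,10)=3060 f(18,12)=816 f(18,14)=153 f(18,16)=18 f(18,18)=1
t=19: f(19,-5)=38760 f(19,-3)=71706 f(19,-1)=91409 f(19,1)=92207 f(19,3)=75563 f(19,5)=50387 f(19,7)=27132 f(19,9)=11628 f(19,11)=3876 f(19,13)=969 f(19,15)=171 f(19,17)=19 f(19,19)=1
t=20: f(20,-6)=38760 f(20,-4)=110466 f(20,-2)=163115 f(20,0)=183616 f(20,2)=167770 f(20,4)=125950 f(20,6)=77519 f(20,8)=38760 f(20,10)=15504 f(20,12)=4845 f(20,14)=1140 f(20,16)=190 f(20,18)=20 f(20,20)=1
t=21: f(21,-5)=149226 f(21,-3)=273581 f(21,-1)=346731 f(21,1)=351386 f(21,3)=293720 f(21,5)=203469 f(21,7)=116279 f(21,9)=54264 f(21,11)=20349 f(21,13)=5985 f(21,15)=1330 f(21,17)=210 f(21,19)=21 f(21,21)=1
Σ_s f(21,s) = 1816552
P = 1816552/2097152 = 227069/262144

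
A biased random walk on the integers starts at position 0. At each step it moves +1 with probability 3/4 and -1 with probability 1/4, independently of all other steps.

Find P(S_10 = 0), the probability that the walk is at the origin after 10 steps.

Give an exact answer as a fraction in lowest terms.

Answer: 15309/262144

Derivation:
To be at 0 after 10 steps: need exactly 5 steps of +1 and 5 of -1.
Number of such sequences: C(10,5) = 252
Each has probability (3/4)^5 · (1/4)^5 = 243/1048576
P = 252 · 243/1048576 = 15309/262144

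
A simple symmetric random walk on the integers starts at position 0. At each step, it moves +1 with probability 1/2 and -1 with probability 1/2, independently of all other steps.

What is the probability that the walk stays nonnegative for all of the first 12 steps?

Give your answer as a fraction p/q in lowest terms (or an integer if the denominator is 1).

Let f(t,s) = #length-t paths at position s with S_1..S_t all ≥ 0.
f(t,s) = f(t-1,s-1) + f(t-1,s+1) for s ≥ 0; f(t,s) = 0 for s < 0.
t=0: f(0,0)=1
t=1: f(1,1)=1
t=2: f(2,0)=1 f(2,2)=1
t=3: f(3,1)=2 f(3,3)=1
t=4: f(4,0)=2 f(4,2)=3 f(4,4)=1
t=5: f(5,1)=5 f(5,3)=4 f(5,5)=1
t=6: f(6,0)=5 f(6,2)=9 f(6,4)=5 f(6,6)=1
t=7: f(7,1)=14 f(7,3)=14 f(7,5)=6 f(7,7)=1
t=8: f(8,0)=14 f(8,2)=28 f(8,4)=20 f(8,6)=7 f(8,8)=1
t=9: f(9,1)=42 f(9,3)=48 f(9,5)=27 f(9,7)=8 f(9,9)=1
t=10: f(10,0)=42 f(10,2)=90 f(10,4)=75 f(10,6)=35 f(10,8)=9 f(10,10)=1
t=11: f(11,1)=132 f(11,3)=165 f(11,5)=110 f(11,7)=44 f(11,9)=10 f(11,11)=1
t=12: f(12,0)=132 f(12,2)=297 f(12,4)=275 f(12,6)=154 f(12,8)=54 f(12,10)=11 f(12,12)=1
Σ_s f(12,s) = 924
P = 924/4096 = 231/1024

Answer: 231/1024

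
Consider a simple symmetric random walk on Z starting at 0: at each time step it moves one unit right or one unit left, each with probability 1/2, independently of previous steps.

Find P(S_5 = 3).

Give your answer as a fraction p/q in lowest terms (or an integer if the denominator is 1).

To reach position 3 after 5 steps: need 4 steps of +1 and 1 of -1.
Favorable paths: C(5,4) = 5
Total paths: 2^5 = 32
P = 5/32 = 5/32

Answer: 5/32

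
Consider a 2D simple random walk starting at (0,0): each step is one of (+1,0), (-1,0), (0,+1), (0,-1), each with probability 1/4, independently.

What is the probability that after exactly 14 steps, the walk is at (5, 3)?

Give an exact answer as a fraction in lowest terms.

Answer: 273273/67108864

Derivation:
Let h be the number of horizontal steps (so 14-h are vertical). To end at (5,3) need (h+5)/2 right-steps and ((14-h)+3)/2 up-steps.
Sum over h with 5 ≤ h ≤ 11, h ≡ 1 (mod 2), 14-h ≡ 1 (mod 2):
h=5: C(14,5)·C(5,5)·C(9,6) = 2002·1·84 = 168168
h=7: C(14,7)·C(7,6)·C(7,5) = 3432·7·21 = 504504
h=9: C(14,9)·C(9,7)·C(5,4) = 2002·36·5 = 360360
h=11: C(14,11)·C(11,8)·C(3,3) = 364·165·1 = 60060
Total favorable: 1093092
Total paths: 4^14 = 268435456
P = 1093092/268435456 = 273273/67108864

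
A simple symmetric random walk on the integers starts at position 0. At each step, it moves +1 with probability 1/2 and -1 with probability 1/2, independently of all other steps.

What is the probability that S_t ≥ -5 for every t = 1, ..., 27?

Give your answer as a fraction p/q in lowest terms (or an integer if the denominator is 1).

Let f(t,s) = #length-t paths at position s with S_1..S_t all ≥ -5.
f(t,s) = f(t-1,s-1) + f(t-1,s+1) for s ≥ -5; f(t,s) = 0 for s < -5.
t=0: f(0,0)=1
t=1: f(1,-1)=1 f(1,1)=1
t=2: f(2,-2)=1 f(2,0)=2 f(2,2)=1
t=3: f(3,-3)=1 f(3,-1)=3 f(3,1)=3 f(3,3)=1
t=4: f(4,-4)=1 f(4,-2)=4 f(4,0)=6 f(4,2)=4 f(4,4)=1
t=5: f(5,-5)=1 f(5,-3)=5 f(5,-1)=10 f(5,1)=10 f(5,3)=5 f(5,5)=1
t=6: f(6,-4)=6 f(6,-2)=15 f(6,0)=20 f(6,2)=15 f(6,4)=6 f(6,6)=1
t=7: f(7,-5)=6 f(7,-3)=21 f(7,-1)=35 f(7,1)=35 f(7,3)=21 f(7,5)=7 f(7,7)=1
t=8: f(8,-4)=27 f(8,-2)=56 f(8,0)=70 f(8,2)=56 f(8,4)=28 f(8,6)=8 f(8,8)=1
t=9: f(9,-5)=27 f(9,-3)=83 f(9,-1)=126 f(9,1)=126 f(9,3)=84 f(9,5)=36 f(9,7)=9 f(9,9)=1
t=10: f(10,-4)=110 f(10,-2)=209 f(10,0)=252 f(10,2)=210 f(10,4)=120 f(10,6)=45 f(10,8)=10 f(10,10)=1
t=11: f(11,-5)=110 f(11,-3)=319 f(11,-1)=461 f(11,1)=462 f(11,3)=330 f(11,5)=165 f(11,7)=55 f(11,9)=11 f(11,11)=1
t=12: f(12,-4)=429 f(12,-2)=780 f(12,0)=923 f(12,2)=792 f(12,4)=495 f(12,6)=220 f(12,8)=66 f(12,10)=12 f(12,12)=1
t=13: f(13,-5)=429 f(13,-3)=1209 f(13,-1)=1703 f(13,1)=1715 f(13,3)=1287 f(13,5)=715 f(13,7)=286 f(13,9)=78 f(13,11)=13 f(13,13)=1
t=14: f(14,-4)=1638 f(14,-2)=2912 f(14,0)=3418 f(14,2)=3002 f(14,4)=2002 f(14,6)=1001 f(14,8)=364 f(14,10)=91 f(14,12)=14 f(14,14)=1
t=15: f(15,-5)=1638 f(15,-3)=4550 f(15,-1)=6330 f(15,1)=6420 f(15,3)=5004 f(15,5)=3003 f(15,7)=1365 f(15,9)=455 f(15,11)=105 f(15,13)=15 f(15,15)=1
t=16: f(16,-4)=6188 f(16,-2)=10880 f(16,0)=12750 f(16,2)=11424 f(16,4)=8007 f(16,6)=4368 f(16,8)=1820 f(16,10)=560 f(16,12)=120 f(16,14)=16 f(16,16)=1
t=17: f(17,-5)=6188 f(17,-3)=17068 f(17,-1)=23630 f(17,1)=24174 f(17,3)=19431 f(17,5)=12375 f(17,7)=6188 f(17,9)=2380 f(17,11)=680 f(17,13)=136 f(17,15)=17 f(17,17)=1
t=18: f(18,-4)=23256 f(18,-2)=40698 f(18,0)=47804 f(18,2)=43605 f(18,4)=31806 f(18,6)=18563 f(18,8)=8568 f(18,10)=3060 f(18,12)=816 f(18,14)=153 f(18,16)=18 f(18,18)=1
t=19: f(19,-5)=23256 f(19,-3)=63954 f(19,-1)=88502 f(19,1)=91409 f(19,3)=75411 f(19,5)=50369 f(19,7)=27131 f(19,9)=11628 f(19,11)=3876 f(19,13)=969 f(19,15)=171 f(19,17)=19 f(19,19)=1
t=20: f(20,-4)=87210 f(20,-2)=152456 f(20,0)=179911 f(20,2)=166820 f(20,4)=125780 f(20,6)=77500 f(20,8)=38759 f(20,10)=15504 f(20,12)=4845 f(20,14)=1140 f(20,16)=190 f(20,18)=20 f(20,20)=1
t=21: f(21,-5)=87210 f(21,-3)=239666 f(21,-1)=332367 f(21,1)=346731 f(21,3)=292600 f(21,5)=203280 f(21,7)=116259 f(21,9)=54263 f(21,11)=20349 f(21,13)=5985 f(21,15)=1330 f(21,17)=210 f(21,19)=21 f(21,21)=1
t=22: f(22,-4)=326876 f(22,-2)=572033 f(22,0)=679098 f(22,2)=639331 f(22,4)=495880 f(22,6)=319539 f(22,8)=170522 f(22,10)=74612 f(22,12)=26334 f(22,14)=7315 f(22,16)=1540 f(22,18)=231 f(22,20)=22 f(22,22)=1
t=23: f(23,-5)=326876 f(23,-3)=898909 f(23,-1)=1251131 f(23,1)=1318429 f(23,3)=1135211 f(23,5)=815419 f(23,7)=490061 f(23,9)=245134 f(23,11)=100946 f(23,13)=33649 f(23,15)=8855 f(23,17)=1771 f(23,19)=253 f(23,21)=23 f(23,23)=1
t=24: f(24,-4)=1225785 f(24,-2)=2150040 f(24,0)=2569560 f(24,2)=2453640 f(24,4)=1950630 f(24,6)=1305480 f(24,8)=735195 f(24,10)=346080 f(24,12)=134595 f(24,14)=42504 f(24,16)=10626 f(24,18)=2024 f(24,20)=276 f(24,22)=24 f(24,24)=1
t=25: f(25,-5)=1225785 f(25,-3)=3375825 f(25,-1)=4719600 f(25,1)=5023200 f(25,3)=4404270 f(25,5)=3256110 f(25,7)=2040675 f(25,9)=1081275 f(25,11)=480675 f(25,13)=177099 f(25,15)=53130 f(25,17)=12650 f(25,19)=2300 f(25,21)=300 f(25,23)=25 f(25,25)=1
t=26: f(26,-4)=4601610 f(26,-2)=8095425 f(26,0)=9742800 f(26,2)=9427470 f(26,4)=7660380 f(26,6)=5296785 f(26,8)=3121950 f(26,10)=1561950 f(26,12)=657774 f(26,14)=230229 f(26,16)=65780 f(26,18)=14950 f(26,20)=2600 f(26,22)=325 f(26,24)=26 f(26,26)=1
t=27: f(27,-5)=4601610 f(27,-3)=12697035 f(27,-1)=17838225 f(27,1)=19170270 f(27,3)=17087850 f(27,5)=12957165 f(27,7)=8418735 f(27,9)=4683900 f(27,11)=2219724 f(27,13)=888003 f(27,15)=296009 f(27,17)=80730 f(27,19)=17550 f(27,21)=2925 f(27,23)=351 f(27,25)=27 f(27,27)=1
Σ_s f(27,s) = 100960110
P = 100960110/134217728 = 50480055/67108864

Answer: 50480055/67108864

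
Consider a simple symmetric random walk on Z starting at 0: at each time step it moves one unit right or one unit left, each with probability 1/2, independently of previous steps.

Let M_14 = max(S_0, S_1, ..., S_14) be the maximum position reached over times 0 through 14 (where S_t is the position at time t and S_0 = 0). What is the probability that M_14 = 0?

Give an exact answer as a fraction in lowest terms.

Answer: 429/2048

Derivation:
Let M_14 = max(S_0,...,S_14). Use the reflection principle: for j ≥ 1, #{paths with M_14 ≥ j} = #{S_14 ≥ j} + #{S_14 ≥ j+1}.
P(M_14 ≥ 0) = 1 since S_0 = 0, so #{M_14 ≥ 0} = 16384.
#{M_14 ≥ 1} = #{S_14 ≥ 1} + #{S_14 ≥ 2} = 6476 + 6476 = 12952.
#{M_14 = 0} = 16384 - 12952 = 3432.
P(M_14 = 0) = 3432/16384 = 429/2048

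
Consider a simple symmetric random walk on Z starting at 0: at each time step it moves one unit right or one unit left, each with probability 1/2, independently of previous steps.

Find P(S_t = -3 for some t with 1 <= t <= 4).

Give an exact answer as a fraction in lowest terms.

Count via complement. Let g(t,s) = #length-t paths at position s with S_1..S_t all ≠ -3.
g(t,s) = g(t-1,s-1) + g(t-1,s+1) for s ≠ -3; g(t,-3) = 0.
t=0: g(0,0)=1
t=1: g(1,-1)=1 g(1,1)=1
t=2: g(2,-2)=1 g(2,0)=2 g(2,2)=1
t=3: g(3,-1)=3 g(3,1)=3 g(3,3)=1
t=4: g(4,-2)=3 g(4,0)=6 g(4,2)=4 g(4,4)=1
Paths never hitting -3: Σ_s g(4,s) = 14
Paths hitting -3: 2^4 - 14 = 2
P = 2/16 = 1/8

Answer: 1/8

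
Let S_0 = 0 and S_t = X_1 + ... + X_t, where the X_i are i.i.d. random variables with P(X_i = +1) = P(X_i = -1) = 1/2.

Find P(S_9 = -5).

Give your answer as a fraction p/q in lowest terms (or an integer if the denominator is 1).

To reach position -5 after 9 steps: need 2 steps of +1 and 7 of -1.
Favorable paths: C(9,2) = 36
Total paths: 2^9 = 512
P = 36/512 = 9/128

Answer: 9/128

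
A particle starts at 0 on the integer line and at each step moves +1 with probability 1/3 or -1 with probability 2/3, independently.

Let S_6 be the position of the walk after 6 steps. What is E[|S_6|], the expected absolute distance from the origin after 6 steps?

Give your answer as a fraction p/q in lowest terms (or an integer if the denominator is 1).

Answer: 602/243

Derivation:
S_6 takes values m ≡ 0 (mod 2) with |m| ≤ 6; P(S_6=m) = C(6,(6+m)/2) · (1/3)^((6+m)/2) · (2/3)^((6-m)/2).
Distribution: P(S=-6)=64/729, P(S=-4)=64/243, P(S=-2)=80/243, P(S=0)=160/729, P(S=2)=20/243, P(S=4)=4/243, P(S=6)=1/729
E[|S_6|] = Σ_m |m|·P(S_6=m) = 602/243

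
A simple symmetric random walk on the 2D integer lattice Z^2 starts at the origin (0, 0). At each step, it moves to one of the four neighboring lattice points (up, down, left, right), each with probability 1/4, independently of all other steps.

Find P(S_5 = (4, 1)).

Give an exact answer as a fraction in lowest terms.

Let h be the number of horizontal steps (so 5-h are vertical). To end at (4,1) need (h+4)/2 right-steps and ((5-h)+1)/2 up-steps.
Sum over h with 4 ≤ h ≤ 4, h ≡ 0 (mod 2), 5-h ≡ 1 (mod 2):
h=4: C(5,4)·C(4,4)·C(1,1) = 5·1·1 = 5
Total favorable: 5
Total paths: 4^5 = 1024
P = 5/1024 = 5/1024

Answer: 5/1024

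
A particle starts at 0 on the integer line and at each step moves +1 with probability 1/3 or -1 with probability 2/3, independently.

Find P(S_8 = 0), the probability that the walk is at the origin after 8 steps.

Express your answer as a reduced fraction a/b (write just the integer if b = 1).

Answer: 1120/6561

Derivation:
To be at 0 after 8 steps: need exactly 4 steps of +1 and 4 of -1.
Number of such sequences: C(8,4) = 70
Each has probability (1/3)^4 · (2/3)^4 = 16/6561
P = 70 · 16/6561 = 1120/6561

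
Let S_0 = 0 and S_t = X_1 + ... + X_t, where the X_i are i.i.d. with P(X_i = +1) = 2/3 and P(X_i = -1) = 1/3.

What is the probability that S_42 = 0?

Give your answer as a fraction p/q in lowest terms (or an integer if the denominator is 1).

To be at 0 after 42 steps: need exactly 21 steps of +1 and 21 of -1.
Number of such sequences: C(42,21) = 538257874440
Each has probability (2/3)^21 · (1/3)^21 = 2097152/109418989131512359209
P = 538257874440 · 2097152/109418989131512359209 = 376269525965864960/36472996377170786403

Answer: 376269525965864960/36472996377170786403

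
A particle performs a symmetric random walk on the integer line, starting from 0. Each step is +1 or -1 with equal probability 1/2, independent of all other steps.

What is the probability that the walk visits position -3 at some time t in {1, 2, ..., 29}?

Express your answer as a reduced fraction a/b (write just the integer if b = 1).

Count via complement. Let g(t,s) = #length-t paths at position s with S_1..S_t all ≠ -3.
g(t,s) = g(t-1,s-1) + g(t-1,s+1) for s ≠ -3; g(t,-3) = 0.
t=0: g(0,0)=1
t=1: g(1,-1)=1 g(1,1)=1
t=2: g(2,-2)=1 g(2,0)=2 g(2,2)=1
t=3: g(3,-1)=3 g(3,1)=3 g(3,3)=1
t=4: g(4,-2)=3 g(4,0)=6 g(4,2)=4 g(4,4)=1
t=5: g(5,-1)=9 g(5,1)=10 g(5,3)=5 g(5,5)=1
t=6: g(6,-2)=9 g(6,0)=19 g(6,2)=15 g(6,4)=6 g(6,6)=1
t=7: g(7,-1)=28 g(7,1)=34 g(7,3)=21 g(7,5)=7 g(7,7)=1
t=8: g(8,-2)=28 g(8,0)=62 g(8,2)=55 g(8,4)=28 g(8,6)=8 g(8,8)=1
t=9: g(9,-1)=90 g(9,1)=117 g(9,3)=83 g(9,5)=36 g(9,7)=9 g(9,9)=1
t=10: g(10,-2)=90 g(10,0)=207 g(10,2)=200 g(10,4)=119 g(10,6)=45 g(10,8)=10 g(10,10)=1
t=11: g(11,-1)=297 g(11,1)=407 g(11,3)=319 g(11,5)=164 g(11,7)=55 g(11,9)=11 g(11,11)=1
t=12: g(12,-2)=297 g(12,0)=704 g(12,2)=726 g(12,4)=483 g(12,6)=219 g(12,8)=66 g(12,10)=12 g(12,12)=1
t=13: g(13,-1)=1001 g(13,1)=1430 g(13,3)=1209 g(13,5)=702 g(13,7)=285 g(13,9)=78 g(13,11)=13 g(13,13)=1
t=14: g(14,-2)=1001 g(14,0)=2431 g(14,2)=2639 g(14,4)=1911 g(14,6)=987 g(14,8)=363 g(14,10)=91 g(14,12)=14 g(14,14)=1
t=15: g(15,-1)=3432 g(15,1)=5070 g(15,3)=4550 g(15,5)=2898 g(15,7)=1350 g(15,9)=454 g(15,11)=105 g(15,13)=15 g(15,15)=1
t=16: g(16,-2)=3432 g(16,0)=8502 g(16,2)=9620 g(16,4)=7448 g(16,6)=4248 g(16,8)=1804 g(16,10)=559 g(16,12)=120 g(16,14)=16 g(16,16)=1
t=17: g(17,-1)=11934 g(17,1)=18122 g(17,3)=17068 g(17,5)=11696 g(17,7)=6052 g(17,9)=2363 g(17,11)=679 g(17,13)=136 g(17,15)=17 g(17,17)=1
t=18: g(18,-2)=11934 g(18,0)=30056 g(18,2)=35190 g(18,4)=28764 g(18,6)=17748 g(18,8)=8415 g(18,10)=3042 g(18,12)=815 g(18,14)=153 g(18,16)=18 g(18,18)=1
t=19: g(19,-1)=41990 g(19,1)=65246 g(19,3)=63954 g(19,5)=46512 g(19,7)=26163 g(19,9)=11457 g(19,11)=3857 g(19,13)=968 g(19,15)=171 g(19,17)=19 g(19,19)=1
t=20: g(20,-2)=41990 g(20,0)=107236 g(20,2)=129200 g(20,4)=110466 g(20,6)=72675 g(20,8)=37620 g(20,10)=15314 g(20,12)=4825 g(20,14)=1139 g(20,16)=190 g(20,18)=20 g(20,20)=1
t=21: g(21,-1)=149226 g(21,1)=236436 g(21,3)=239666 g(21,5)=183141 g(21,7)=110295 g(21,9)=52934 g(21,11)=20139 g(21,13)=5964 g(21,15)=1329 g(21,17)=210 g(21,19)=21 g(21,21)=1
t=22: g(22,-2)=149226 g(22,0)=385662 g(22,2)=476102 g(22,4)=422807 g(22,6)=293436 g(22,8)=163229 g(22,10)=73073 g(22,12)=26103 g(22,14)=7293 g(22,16)=1539 g(22,18)=231 g(22,20)=22 g(22,22)=1
t=23: g(23,-1)=534888 g(23,1)=861764 g(23,3)=898909 g(23,5)=716243 g(23,7)=456665 g(23,9)=236302 g(23,11)=99176 g(23,13)=33396 g(23,15)=8832 g(23,17)=1770 g(23,19)=253 g(23,21)=23 g(23,23)=1
t=24: g(24,-2)=534888 g(24,0)=1396652 g(24,2)=1760673 g(24,4)=1615152 g(24,6)=1172908 g(24,8)=692967 g(24,10)=335478 g(24,12)=132572 g(24,14)=42228 g(24,16)=10602 g(24,18)=2023 g(24,20)=276 g(24,22)=24 g(24,24)=1
t=25: g(25,-1)=1931540 g(25,1)=3157325 g(25,3)=3375825 g(25,5)=2788060 g(25,7)=1865875 g(25,9)=1028445 g(25,11)=468050 g(25,13)=174800 g(25,15)=52830 g(25,17)=12625 g(25,19)=2299 g(25,21)=300 g(25,23)=25 g(25,25)=1
t=26: g(26,-2)=1931540 g(26,0)=5088865 g(26,2)=6533150 g(26,4)=6163885 g(26,6)=4653935 g(26,8)=2894320 g(26,10)=1496495 g(26,12)=642850 g(26,14)=227630 g(26,16)=65455 g(26,18)=14924 g(26,20)=2599 g(26,22)=325 g(26,24)=26 g(26,26)=1
t=27: g(27,-1)=7020405 g(27,1)=11622015 g(27,3)=12697035 g(27,5)=10817820 g(27,7)=7548255 g(27,9)=4390815 g(27,11)=2139345 g(27,13)=870480 g(27,15)=293085 g(27,17)=80379 g(27,19)=17523 g(27,21)=2924 g(27,23)=351 g(27,25)=27 g(27,27)=1
t=28: g(28,-2)=7020405 g(28,0)=18642420 g(28,2)=24319050 g(28,4)=23514855 g(28,6)=18366075 g(28,8)=11939070 g(28,10)=6530160 g(28,12)=3009825 g(28,14)=1163565 g(28,16)=373464 g(28,18)=97902 g(28,20)=20447 g(28,22)=3275 g(28,24)=378 g(28,26)=28 g(28,28)=1
t=29: g(29,-1)=25662825 g(29,1)=42961470 g(29,3)=47833905 g(29,5)=41880930 g(29,7)=30305145 g(29,9)=18469230 g(29,11)=9539985 g(29,13)=4173390 g(29,15)=1537029 g(29,17)=471366 g(29,19)=118349 g(29,21)=23722 g(29,23)=3653 g(29,25)=406 g(29,27)=29 g(29,29)=1
Paths never hitting -3: Σ_s g(29,s) = 222981435
Paths hitting -3: 2^29 - 222981435 = 313889477
P = 313889477/536870912 = 313889477/536870912

Answer: 313889477/536870912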